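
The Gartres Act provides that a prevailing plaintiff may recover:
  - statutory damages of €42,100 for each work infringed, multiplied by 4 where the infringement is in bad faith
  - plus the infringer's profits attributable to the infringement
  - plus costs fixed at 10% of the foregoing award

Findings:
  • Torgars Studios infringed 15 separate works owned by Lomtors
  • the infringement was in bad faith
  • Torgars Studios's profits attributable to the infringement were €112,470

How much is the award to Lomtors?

Statutory damages: 15 × €42,100 = €631,500
Multiplied by 4: 4 × €631,500 = €2,526,000
Combined award: €2,526,000 + €112,470 = €2,638,470
Costs: 10% of €2,638,470 = €263,847
Award plus costs: €2,638,470 + €263,847 = €2,902,317

€2,902,317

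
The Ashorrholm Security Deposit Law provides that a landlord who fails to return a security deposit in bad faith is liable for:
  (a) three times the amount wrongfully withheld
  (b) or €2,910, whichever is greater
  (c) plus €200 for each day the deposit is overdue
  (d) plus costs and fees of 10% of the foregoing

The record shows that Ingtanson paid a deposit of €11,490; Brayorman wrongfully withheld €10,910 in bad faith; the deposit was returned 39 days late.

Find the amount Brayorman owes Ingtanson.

Trebled: 3 × €10,910 = €32,730
Minimum €2,910: €32,730 meets the minimum, no increase.
Late-return penalty: 39 × €200 = €7,800
Damages plus late penalty: €32,730 + €7,800 = €40,530
Costs and fees: 10% of €40,530 = €4,053
Total recovery: €40,530 + €4,053 = €44,583

€44,583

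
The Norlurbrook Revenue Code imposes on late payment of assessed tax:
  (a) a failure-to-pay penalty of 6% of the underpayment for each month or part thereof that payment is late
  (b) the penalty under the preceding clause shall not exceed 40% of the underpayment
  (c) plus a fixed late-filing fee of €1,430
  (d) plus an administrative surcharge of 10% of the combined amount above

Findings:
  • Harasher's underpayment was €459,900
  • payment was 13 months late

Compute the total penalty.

€203,929

Accrued rate: 6% × 13 = 78%, capped at 40% → 40%
Failure-to-pay penalty: 40% of €459,900 = €183,960
Penalty before surcharge: €183,960 + €1,430 = €185,390
Administrative surcharge: 10% of €185,390 = €18,539
Total penalty: €185,390 + €18,539 = €203,929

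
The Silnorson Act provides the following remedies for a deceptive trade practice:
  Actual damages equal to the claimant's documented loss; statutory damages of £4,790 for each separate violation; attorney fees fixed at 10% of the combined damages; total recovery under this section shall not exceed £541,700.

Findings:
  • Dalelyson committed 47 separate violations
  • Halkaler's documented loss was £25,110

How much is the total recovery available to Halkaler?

Statutory damages: 47 × £4,790 = £225,130
Combined damages: £25,110 + £225,130 = £250,240
Attorney fees: 10% of £250,240 = £25,024
Total before cap: £250,240 + £25,024 = £275,264
Cap at £541,700: £275,264 is within the cap, no reduction.

£275,264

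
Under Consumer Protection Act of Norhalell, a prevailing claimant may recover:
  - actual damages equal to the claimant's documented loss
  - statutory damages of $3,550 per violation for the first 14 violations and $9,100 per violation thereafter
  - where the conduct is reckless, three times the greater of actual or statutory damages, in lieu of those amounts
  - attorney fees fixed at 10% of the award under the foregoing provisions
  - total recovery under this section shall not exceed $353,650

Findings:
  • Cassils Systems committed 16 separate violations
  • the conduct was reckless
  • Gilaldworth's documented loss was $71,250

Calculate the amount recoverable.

First 14 violations: 14 × $3,550 = $49,700
Remaining violations: (16 − 14) × $9,100 = $18,200
Statutory damages: $49,700 + $18,200 = $67,900
Greater of actual damages ($71,250) or statutory damages ($67,900): $71,250
Trebled: 3 × $71,250 = $213,750
Attorney fees: 10% of $213,750 = $21,375
Total before cap: $213,750 + $21,375 = $235,125
Cap at $353,650: $235,125 is within the cap, no reduction.

$235,125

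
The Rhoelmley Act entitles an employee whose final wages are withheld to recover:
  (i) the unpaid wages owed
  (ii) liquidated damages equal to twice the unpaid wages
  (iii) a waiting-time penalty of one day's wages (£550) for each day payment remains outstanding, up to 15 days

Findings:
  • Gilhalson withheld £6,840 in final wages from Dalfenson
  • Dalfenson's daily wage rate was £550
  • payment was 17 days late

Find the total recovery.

£28,770

Doubled: 2 × £6,840 = £13,680
Penalty days: min(17, 15) = 15
Waiting-time penalty: 15 × £550 = £8,250
Total award: £6,840 + £13,680 + £8,250 = £28,770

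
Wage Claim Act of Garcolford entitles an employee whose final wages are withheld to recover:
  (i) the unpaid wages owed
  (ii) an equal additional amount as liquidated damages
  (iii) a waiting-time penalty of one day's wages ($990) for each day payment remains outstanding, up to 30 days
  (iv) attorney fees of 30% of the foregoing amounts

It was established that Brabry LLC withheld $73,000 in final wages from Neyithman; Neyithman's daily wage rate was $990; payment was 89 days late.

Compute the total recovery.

Liquidated damages (equal amount): $73,000
Penalty days: min(89, 30) = 30
Waiting-time penalty: 30 × $990 = $29,700
Subtotal: $73,000 + $73,000 + $29,700 = $175,700
Attorney fees: 30% of $175,700 = $52,710
Total award: $175,700 + $52,710 = $228,410

$228,410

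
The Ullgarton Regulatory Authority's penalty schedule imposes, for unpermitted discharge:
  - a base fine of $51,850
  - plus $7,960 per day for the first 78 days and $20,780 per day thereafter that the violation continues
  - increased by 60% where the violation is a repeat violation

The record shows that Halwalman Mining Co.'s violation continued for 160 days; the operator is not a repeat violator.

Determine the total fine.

$2,376,690

First 78 days: 78 × $7,960 = $620,880
Remaining days: (160 − 78) × $20,780 = $1,703,960
Per-day component: $620,880 + $1,703,960 = $2,324,840
Base plus per-day: $51,850 + $2,324,840 = $2,376,690
The operator is not a repeat violator: no 60% increase.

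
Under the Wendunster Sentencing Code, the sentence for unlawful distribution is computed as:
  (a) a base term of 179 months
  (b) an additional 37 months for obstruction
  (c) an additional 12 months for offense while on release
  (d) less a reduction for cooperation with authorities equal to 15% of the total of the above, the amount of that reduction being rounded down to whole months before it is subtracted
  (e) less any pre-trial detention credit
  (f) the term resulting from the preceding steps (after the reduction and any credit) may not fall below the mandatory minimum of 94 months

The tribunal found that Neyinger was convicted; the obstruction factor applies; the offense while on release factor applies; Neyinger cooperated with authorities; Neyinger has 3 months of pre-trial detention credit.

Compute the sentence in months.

Sentence: 191 months

Obstruction enhancement: +37 months
Offense while on release enhancement: +12 months
Adjusted term: 179 months + 37 months + 12 months = 228 months
Cooperation with authorities reduction: 15% of 228 months = 34 months (rounded down)
After reduction: 228 − 34 = 194 months
Less pre-trial detention credit: 194 months − 3 months = 191 months
Minimum 94 months: 191 months meets the minimum, no increase.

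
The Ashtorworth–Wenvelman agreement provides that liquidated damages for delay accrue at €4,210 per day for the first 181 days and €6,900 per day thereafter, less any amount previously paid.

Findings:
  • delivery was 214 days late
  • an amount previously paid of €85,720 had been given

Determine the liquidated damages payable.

First 181 days: 181 × €4,210 = €762,010
Remaining days: (214 − 181) × €6,900 = €227,700
Accrued per-day damages: €762,010 + €227,700 = €989,710
Less amount previously paid: €989,710 − €85,720 = €903,990

Liquidated damages: €903,990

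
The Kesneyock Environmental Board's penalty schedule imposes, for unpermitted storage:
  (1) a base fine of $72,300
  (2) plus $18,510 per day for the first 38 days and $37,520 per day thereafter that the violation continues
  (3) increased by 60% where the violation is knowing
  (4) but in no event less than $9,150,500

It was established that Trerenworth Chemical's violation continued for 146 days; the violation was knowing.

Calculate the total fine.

$9,150,500

First 38 days: 38 × $18,510 = $703,380
Remaining days: (146 − 38) × $37,520 = $4,052,160
Per-day component: $703,380 + $4,052,160 = $4,755,540
Base plus per-day: $72,300 + $4,755,540 = $4,827,840
Enhancement: 60% of $4,827,840 = $2,896,704
Enhanced fine: $4,827,840 + $2,896,704 = $7,724,544
Minimum $9,150,500: $7,724,544 is below the minimum → $9,150,500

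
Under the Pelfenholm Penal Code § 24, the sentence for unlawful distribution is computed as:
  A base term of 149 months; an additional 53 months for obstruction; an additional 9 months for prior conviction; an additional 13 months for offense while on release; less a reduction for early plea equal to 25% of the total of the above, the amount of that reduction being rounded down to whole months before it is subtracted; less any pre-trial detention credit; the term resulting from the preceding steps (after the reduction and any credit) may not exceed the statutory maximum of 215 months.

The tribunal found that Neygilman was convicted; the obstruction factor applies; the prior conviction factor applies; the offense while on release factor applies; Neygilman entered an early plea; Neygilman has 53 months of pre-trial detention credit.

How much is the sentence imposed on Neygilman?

Obstruction enhancement: +53 months
Prior conviction enhancement: +9 months
Offense while on release enhancement: +13 months
Adjusted term: 149 months + 53 months + 9 months + 13 months = 224 months
Early plea reduction: 25% of 224 months = 56 months (rounded down)
After reduction: 224 − 56 = 168 months
Less pre-trial detention credit: 168 months − 53 months = 115 months
Cap at 215 months: 115 months is within the cap, no reduction.

Sentence: 115 months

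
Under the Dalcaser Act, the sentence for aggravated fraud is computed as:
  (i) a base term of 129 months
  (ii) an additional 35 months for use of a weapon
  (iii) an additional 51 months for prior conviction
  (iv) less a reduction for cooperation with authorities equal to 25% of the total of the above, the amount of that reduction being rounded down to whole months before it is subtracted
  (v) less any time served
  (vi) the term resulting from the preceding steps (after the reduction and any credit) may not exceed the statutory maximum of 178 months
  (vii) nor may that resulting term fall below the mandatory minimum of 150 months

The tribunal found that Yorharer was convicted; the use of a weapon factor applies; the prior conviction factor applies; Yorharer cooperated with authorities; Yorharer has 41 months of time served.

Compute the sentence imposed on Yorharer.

150 months

Use of a weapon enhancement: +35 months
Prior conviction enhancement: +51 months
Adjusted term: 129 months + 35 months + 51 months = 215 months
Cooperation with authorities reduction: 25% of 215 months = 53 months (rounded down)
After reduction: 215 − 53 = 162 months
Less time served: 162 months − 41 months = 121 months
Cap at 178 months: 121 months is within the cap, no reduction.
Minimum 150 months: 121 months is below the minimum → 150 months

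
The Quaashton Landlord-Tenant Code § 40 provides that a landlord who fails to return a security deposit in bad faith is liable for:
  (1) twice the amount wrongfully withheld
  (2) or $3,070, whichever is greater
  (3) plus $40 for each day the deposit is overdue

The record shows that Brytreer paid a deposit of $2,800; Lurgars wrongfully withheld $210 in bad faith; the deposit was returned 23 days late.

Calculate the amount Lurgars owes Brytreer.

Doubled: 2 × $210 = $420
Minimum $3,070: $420 is below the minimum → $3,070
Late-return penalty: 23 × $40 = $920
Damages plus late penalty: $3,070 + $920 = $3,990

Recovery: $3,990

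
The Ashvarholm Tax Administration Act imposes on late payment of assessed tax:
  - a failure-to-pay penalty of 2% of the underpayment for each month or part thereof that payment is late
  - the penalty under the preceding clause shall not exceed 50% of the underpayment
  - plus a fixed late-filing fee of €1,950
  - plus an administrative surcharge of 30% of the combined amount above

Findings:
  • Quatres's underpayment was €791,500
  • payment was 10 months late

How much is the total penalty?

Accrued rate: 2% × 10 = 20%, capped at 50% → 20%
Failure-to-pay penalty: 20% of €791,500 = €158,300
Penalty before surcharge: €158,300 + €1,950 = €160,250
Administrative surcharge: 30% of €160,250 = €48,075
Total penalty: €160,250 + €48,075 = €208,325

€208,325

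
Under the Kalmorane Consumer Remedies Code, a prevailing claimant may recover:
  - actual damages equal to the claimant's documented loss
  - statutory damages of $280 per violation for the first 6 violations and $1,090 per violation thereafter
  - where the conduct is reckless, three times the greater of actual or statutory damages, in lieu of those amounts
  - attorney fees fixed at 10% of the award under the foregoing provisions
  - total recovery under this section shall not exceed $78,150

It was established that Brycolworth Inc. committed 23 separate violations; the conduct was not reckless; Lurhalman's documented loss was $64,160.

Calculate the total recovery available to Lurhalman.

$78,150

First 6 violations: 6 × $280 = $1,680
Remaining violations: (23 − 6) × $1,090 = $18,530
Statutory damages: $1,680 + $18,530 = $20,210
Conduct not reckless: the in-lieu enhancement does not apply.
Actual plus statutory damages: $64,160 + $20,210 = $84,370
Attorney fees: 10% of $84,370 = $8,437
Total before cap: $84,370 + $8,437 = $92,807
Cap at $78,150: $92,807 exceeds the cap → $78,150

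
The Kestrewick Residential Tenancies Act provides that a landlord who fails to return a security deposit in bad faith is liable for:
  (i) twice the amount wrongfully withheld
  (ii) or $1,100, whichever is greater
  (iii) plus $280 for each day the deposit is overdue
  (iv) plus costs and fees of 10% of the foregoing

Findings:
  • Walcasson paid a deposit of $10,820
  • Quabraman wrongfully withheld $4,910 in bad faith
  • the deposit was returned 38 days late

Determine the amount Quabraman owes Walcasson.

Doubled: 2 × $4,910 = $9,820
Minimum $1,100: $9,820 meets the minimum, no increase.
Late-return penalty: 38 × $280 = $10,640
Damages plus late penalty: $9,820 + $10,640 = $20,460
Costs and fees: 10% of $20,460 = $2,046
Total recovery: $20,460 + $2,046 = $22,506

$22,506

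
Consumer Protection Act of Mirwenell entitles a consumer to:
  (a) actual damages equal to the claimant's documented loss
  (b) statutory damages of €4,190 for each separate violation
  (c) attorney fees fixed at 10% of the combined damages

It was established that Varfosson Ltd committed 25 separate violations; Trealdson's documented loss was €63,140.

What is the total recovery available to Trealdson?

€184,679

Statutory damages: 25 × €4,190 = €104,750
Combined damages: €63,140 + €104,750 = €167,890
Attorney fees: 10% of €167,890 = €16,789
Total recovery: €167,890 + €16,789 = €184,679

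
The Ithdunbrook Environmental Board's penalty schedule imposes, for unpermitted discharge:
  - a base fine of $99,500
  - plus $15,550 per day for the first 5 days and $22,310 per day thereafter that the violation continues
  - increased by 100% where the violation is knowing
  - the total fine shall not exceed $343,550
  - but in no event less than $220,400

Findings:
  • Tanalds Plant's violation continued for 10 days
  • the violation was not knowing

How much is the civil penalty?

$288,800

First 5 days: 5 × $15,550 = $77,750
Remaining days: (10 − 5) × $22,310 = $111,550
Per-day component: $77,750 + $111,550 = $189,300
Base plus per-day: $99,500 + $189,300 = $288,800
The violation was not knowing: no 100% increase.
Cap at $343,550: $288,800 is within the cap, no reduction.
Minimum $220,400: $288,800 meets the minimum, no increase.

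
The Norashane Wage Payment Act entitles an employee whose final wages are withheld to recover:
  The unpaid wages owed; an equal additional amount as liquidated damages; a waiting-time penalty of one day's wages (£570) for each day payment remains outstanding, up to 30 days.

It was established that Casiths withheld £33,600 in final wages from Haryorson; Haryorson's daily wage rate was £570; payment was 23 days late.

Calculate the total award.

£80,310

Liquidated damages (equal amount): £33,600
Penalty days: min(23, 30) = 23
Waiting-time penalty: 23 × £570 = £13,110
Total award: £33,600 + £33,600 + £13,110 = £80,310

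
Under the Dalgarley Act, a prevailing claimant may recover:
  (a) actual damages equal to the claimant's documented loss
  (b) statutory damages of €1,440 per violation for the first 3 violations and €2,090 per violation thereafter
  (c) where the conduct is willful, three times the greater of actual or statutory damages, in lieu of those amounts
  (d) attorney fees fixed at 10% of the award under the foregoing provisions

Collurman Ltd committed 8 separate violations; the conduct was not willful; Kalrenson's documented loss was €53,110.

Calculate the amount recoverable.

€74,668

First 3 violations: 3 × €1,440 = €4,320
Remaining violations: (8 − 3) × €2,090 = €10,450
Statutory damages: €4,320 + €10,450 = €14,770
Conduct not willful: the in-lieu enhancement does not apply.
Actual plus statutory damages: €53,110 + €14,770 = €67,880
Attorney fees: 10% of €67,880 = €6,788
Total recovery: €67,880 + €6,788 = €74,668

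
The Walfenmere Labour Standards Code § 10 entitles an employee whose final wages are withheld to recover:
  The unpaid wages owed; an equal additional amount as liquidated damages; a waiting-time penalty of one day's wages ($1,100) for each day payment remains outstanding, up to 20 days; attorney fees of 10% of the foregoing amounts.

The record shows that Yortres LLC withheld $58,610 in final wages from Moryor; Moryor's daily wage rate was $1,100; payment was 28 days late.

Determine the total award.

$153,142

Liquidated damages (equal amount): $58,610
Penalty days: min(28, 20) = 20
Waiting-time penalty: 20 × $1,100 = $22,000
Subtotal: $58,610 + $58,610 + $22,000 = $139,220
Attorney fees: 10% of $139,220 = $13,922
Total award: $139,220 + $13,922 = $153,142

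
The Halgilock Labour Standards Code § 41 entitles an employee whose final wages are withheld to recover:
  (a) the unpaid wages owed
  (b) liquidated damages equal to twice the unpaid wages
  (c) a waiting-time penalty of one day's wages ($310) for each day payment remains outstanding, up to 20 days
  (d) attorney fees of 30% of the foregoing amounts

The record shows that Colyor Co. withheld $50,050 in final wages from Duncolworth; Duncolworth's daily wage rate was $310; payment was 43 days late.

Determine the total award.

Doubled: 2 × $50,050 = $100,100
Penalty days: min(43, 20) = 20
Waiting-time penalty: 20 × $310 = $6,200
Subtotal: $50,050 + $100,100 + $6,200 = $156,350
Attorney fees: 30% of $156,350 = $46,905
Total award: $156,350 + $46,905 = $203,255

$203,255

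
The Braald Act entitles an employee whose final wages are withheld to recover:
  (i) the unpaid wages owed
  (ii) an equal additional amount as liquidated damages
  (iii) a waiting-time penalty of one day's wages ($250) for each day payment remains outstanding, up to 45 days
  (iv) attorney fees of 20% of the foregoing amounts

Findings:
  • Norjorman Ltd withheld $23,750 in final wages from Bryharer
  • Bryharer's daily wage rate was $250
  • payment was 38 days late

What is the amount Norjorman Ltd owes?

Liquidated damages (equal amount): $23,750
Penalty days: min(38, 45) = 38
Waiting-time penalty: 38 × $250 = $9,500
Subtotal: $23,750 + $23,750 + $9,500 = $57,000
Attorney fees: 20% of $57,000 = $11,400
Total award: $57,000 + $11,400 = $68,400

$68,400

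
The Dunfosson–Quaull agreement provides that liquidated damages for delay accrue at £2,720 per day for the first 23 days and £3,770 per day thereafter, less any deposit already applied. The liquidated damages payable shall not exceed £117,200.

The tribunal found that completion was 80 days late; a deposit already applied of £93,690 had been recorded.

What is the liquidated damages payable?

First 23 days: 23 × £2,720 = £62,560
Remaining days: (80 − 23) × £3,770 = £214,890
Accrued per-day damages: £62,560 + £214,890 = £277,450
Less deposit already applied: £277,450 − £93,690 = £183,760
Cap at £117,200: £183,760 exceeds the cap → £117,200

£117,200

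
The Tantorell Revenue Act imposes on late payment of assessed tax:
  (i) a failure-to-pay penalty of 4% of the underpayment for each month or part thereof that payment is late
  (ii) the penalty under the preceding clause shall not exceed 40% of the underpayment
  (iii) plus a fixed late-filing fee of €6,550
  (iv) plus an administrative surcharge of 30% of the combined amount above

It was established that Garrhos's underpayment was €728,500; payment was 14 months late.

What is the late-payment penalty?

Accrued rate: 4% × 14 = 56%, capped at 40% → 40%
Failure-to-pay penalty: 40% of €728,500 = €291,400
Penalty before surcharge: €291,400 + €6,550 = €297,950
Administrative surcharge: 30% of €297,950 = €89,385
Total penalty: €297,950 + €89,385 = €387,335

€387,335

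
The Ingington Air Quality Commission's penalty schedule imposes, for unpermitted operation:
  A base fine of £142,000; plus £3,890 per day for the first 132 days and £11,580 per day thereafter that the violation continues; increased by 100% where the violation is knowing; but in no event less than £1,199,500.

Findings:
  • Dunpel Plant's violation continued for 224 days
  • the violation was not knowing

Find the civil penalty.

Civil penalty: £1,720,840

First 132 days: 132 × £3,890 = £513,480
Remaining days: (224 − 132) × £11,580 = £1,065,360
Per-day component: £513,480 + £1,065,360 = £1,578,840
Base plus per-day: £142,000 + £1,578,840 = £1,720,840
The violation was not knowing: no 100% increase.
Minimum £1,199,500: £1,720,840 meets the minimum, no increase.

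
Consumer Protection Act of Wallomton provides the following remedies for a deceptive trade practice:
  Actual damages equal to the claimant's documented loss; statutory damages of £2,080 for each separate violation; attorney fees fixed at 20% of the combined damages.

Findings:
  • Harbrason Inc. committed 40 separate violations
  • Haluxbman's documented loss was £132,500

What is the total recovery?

£258,840

Statutory damages: 40 × £2,080 = £83,200
Combined damages: £132,500 + £83,200 = £215,700
Attorney fees: 20% of £215,700 = £43,140
Total recovery: £215,700 + £43,140 = £258,840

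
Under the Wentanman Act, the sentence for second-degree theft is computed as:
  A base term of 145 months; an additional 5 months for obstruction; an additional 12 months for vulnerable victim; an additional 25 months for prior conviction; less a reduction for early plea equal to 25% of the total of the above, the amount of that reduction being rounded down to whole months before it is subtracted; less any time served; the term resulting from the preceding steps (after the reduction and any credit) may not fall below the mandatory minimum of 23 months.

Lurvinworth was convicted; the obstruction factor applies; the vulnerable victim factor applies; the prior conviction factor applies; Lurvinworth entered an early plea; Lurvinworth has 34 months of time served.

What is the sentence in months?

Obstruction enhancement: +5 months
Vulnerable victim enhancement: +12 months
Prior conviction enhancement: +25 months
Adjusted term: 145 months + 5 months + 12 months + 25 months = 187 months
Early plea reduction: 25% of 187 months = 46 months (rounded down)
After reduction: 187 − 46 = 141 months
Less time served: 141 months − 34 months = 107 months
Minimum 23 months: 107 months meets the minimum, no increase.

107 months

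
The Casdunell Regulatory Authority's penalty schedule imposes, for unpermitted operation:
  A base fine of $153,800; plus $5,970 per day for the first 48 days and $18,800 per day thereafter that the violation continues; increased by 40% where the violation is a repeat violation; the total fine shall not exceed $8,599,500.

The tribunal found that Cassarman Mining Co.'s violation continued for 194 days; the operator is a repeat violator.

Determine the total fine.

$4,459,224

First 48 days: 48 × $5,970 = $286,560
Remaining days: (194 − 48) × $18,800 = $2,744,800
Per-day component: $286,560 + $2,744,800 = $3,031,360
Base plus per-day: $153,800 + $3,031,360 = $3,185,160
Enhancement: 40% of $3,185,160 = $1,274,064
Enhanced fine: $3,185,160 + $1,274,064 = $4,459,224
Cap at $8,599,500: $4,459,224 is within the cap, no reduction.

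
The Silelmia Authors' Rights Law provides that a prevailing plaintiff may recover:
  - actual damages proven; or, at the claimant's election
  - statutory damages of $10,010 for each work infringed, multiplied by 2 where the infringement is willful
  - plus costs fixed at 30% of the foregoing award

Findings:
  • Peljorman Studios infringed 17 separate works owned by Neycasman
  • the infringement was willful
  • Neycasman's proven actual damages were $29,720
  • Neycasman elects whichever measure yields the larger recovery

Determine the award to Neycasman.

Statutory damages: 17 × $10,010 = $170,170
Doubled: 2 × $170,170 = $340,340
Greater of actual damages ($29,720) or enhanced statutory damages ($340,340): $340,340
Costs: 30% of $340,340 = $102,102
Award plus costs: $340,340 + $102,102 = $442,442

Award: $442,442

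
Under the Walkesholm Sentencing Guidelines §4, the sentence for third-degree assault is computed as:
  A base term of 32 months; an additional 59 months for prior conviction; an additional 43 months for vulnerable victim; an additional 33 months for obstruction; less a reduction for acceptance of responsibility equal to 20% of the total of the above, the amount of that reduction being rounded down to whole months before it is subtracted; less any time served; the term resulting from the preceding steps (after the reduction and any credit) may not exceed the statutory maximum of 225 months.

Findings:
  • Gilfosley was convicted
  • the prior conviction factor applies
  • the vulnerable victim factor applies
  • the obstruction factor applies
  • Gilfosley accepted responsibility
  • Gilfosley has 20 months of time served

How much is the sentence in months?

Prior conviction enhancement: +59 months
Vulnerable victim enhancement: +43 months
Obstruction enhancement: +33 months
Adjusted term: 32 months + 59 months + 43 months + 33 months = 167 months
Acceptance of responsibility reduction: 20% of 167 months = 33 months (rounded down)
After reduction: 167 − 33 = 134 months
Less time served: 134 months − 20 months = 114 months
Cap at 225 months: 114 months is within the cap, no reduction.

114 months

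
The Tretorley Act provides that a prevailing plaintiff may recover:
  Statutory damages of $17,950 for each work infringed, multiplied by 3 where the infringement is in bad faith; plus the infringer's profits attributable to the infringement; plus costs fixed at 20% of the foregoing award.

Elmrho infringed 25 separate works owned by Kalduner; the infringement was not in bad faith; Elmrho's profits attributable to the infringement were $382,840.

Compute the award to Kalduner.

Statutory damages: 25 × $17,950 = $448,750
Infringement not in bad faith: no ×3 enhancement.
Combined award: $448,750 + $382,840 = $831,590
Costs: 20% of $831,590 = $166,318
Award plus costs: $831,590 + $166,318 = $997,908

$997,908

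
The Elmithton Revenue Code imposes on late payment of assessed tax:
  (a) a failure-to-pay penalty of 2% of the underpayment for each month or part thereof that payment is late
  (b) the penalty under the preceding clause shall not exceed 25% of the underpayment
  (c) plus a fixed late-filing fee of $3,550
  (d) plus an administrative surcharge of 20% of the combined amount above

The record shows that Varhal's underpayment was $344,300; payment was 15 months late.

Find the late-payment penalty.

Accrued rate: 2% × 15 = 30%, capped at 25% → 25%
Failure-to-pay penalty: 25% of $344,300 = $86,075
Penalty before surcharge: $86,075 + $3,550 = $89,625
Administrative surcharge: 20% of $89,625 = $17,925
Total penalty: $89,625 + $17,925 = $107,550

$107,550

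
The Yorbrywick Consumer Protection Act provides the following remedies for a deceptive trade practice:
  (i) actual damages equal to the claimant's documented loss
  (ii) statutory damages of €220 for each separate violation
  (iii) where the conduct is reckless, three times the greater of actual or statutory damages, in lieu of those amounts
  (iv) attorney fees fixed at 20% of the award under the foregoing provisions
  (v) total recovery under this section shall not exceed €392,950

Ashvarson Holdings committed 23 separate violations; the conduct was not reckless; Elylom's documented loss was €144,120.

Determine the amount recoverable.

€179,016

Statutory damages: 23 × €220 = €5,060
Conduct not reckless: the in-lieu enhancement does not apply.
Actual plus statutory damages: €144,120 + €5,060 = €149,180
Attorney fees: 20% of €149,180 = €29,836
Total before cap: €149,180 + €29,836 = €179,016
Cap at €392,950: €179,016 is within the cap, no reduction.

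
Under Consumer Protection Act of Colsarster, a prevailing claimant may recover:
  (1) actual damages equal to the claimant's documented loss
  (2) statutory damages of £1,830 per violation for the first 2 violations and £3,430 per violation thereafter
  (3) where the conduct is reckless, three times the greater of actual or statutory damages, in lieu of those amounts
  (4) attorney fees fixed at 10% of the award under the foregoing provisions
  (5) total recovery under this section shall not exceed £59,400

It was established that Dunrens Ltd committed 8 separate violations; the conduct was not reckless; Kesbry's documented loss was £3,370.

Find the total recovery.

First 2 violations: 2 × £1,830 = £3,660
Remaining violations: (8 − 2) × £3,430 = £20,580
Statutory damages: £3,660 + £20,580 = £24,240
Conduct not reckless: the in-lieu enhancement does not apply.
Actual plus statutory damages: £3,370 + £24,240 = £27,610
Attorney fees: 10% of £27,610 = £2,761
Total before cap: £27,610 + £2,761 = £30,371
Cap at £59,400: £30,371 is within the cap, no reduction.

£30,371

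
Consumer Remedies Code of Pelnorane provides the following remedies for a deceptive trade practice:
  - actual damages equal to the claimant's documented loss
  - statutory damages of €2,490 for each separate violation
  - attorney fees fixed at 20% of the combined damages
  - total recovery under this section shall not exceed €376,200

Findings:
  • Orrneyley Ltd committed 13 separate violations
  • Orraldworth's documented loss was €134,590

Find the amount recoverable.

Statutory damages: 13 × €2,490 = €32,370
Combined damages: €134,590 + €32,370 = €166,960
Attorney fees: 20% of €166,960 = €33,392
Total before cap: €166,960 + €33,392 = €200,352
Cap at €376,200: €200,352 is within the cap, no reduction.

€200,352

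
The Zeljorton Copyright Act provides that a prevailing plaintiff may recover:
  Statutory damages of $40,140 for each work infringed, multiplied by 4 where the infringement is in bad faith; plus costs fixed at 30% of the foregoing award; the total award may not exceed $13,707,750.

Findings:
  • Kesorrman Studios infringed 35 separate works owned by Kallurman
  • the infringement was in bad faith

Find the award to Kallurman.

Statutory damages: 35 × $40,140 = $1,404,900
Multiplied by 4: 4 × $1,404,900 = $5,619,600
Costs: 30% of $5,619,600 = $1,685,880
Award plus costs: $5,619,600 + $1,685,880 = $7,305,480
Cap at $13,707,750: $7,305,480 is within the cap, no reduction.

$7,305,480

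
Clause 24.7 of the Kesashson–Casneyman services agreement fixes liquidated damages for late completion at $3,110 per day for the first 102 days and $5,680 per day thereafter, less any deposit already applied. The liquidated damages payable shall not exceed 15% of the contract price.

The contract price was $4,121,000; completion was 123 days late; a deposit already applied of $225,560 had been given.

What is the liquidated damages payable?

$210,940

First 102 days: 102 × $3,110 = $317,220
Remaining days: (123 − 102) × $5,680 = $119,280
Accrued per-day damages: $317,220 + $119,280 = $436,500
Less deposit already applied: $436,500 − $225,560 = $210,940
Cap: 15% of $4,121,000 = $618,150
Cap at $618,150: $210,940 is within the cap, no reduction.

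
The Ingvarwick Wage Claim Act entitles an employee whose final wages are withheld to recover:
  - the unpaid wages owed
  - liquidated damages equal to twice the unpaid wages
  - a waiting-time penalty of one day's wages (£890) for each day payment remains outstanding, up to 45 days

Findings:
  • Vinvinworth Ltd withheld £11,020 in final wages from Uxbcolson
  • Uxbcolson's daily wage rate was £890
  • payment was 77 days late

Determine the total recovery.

£73,110

Doubled: 2 × £11,020 = £22,040
Penalty days: min(77, 45) = 45
Waiting-time penalty: 45 × £890 = £40,050
Total award: £11,020 + £22,040 + £40,050 = £73,110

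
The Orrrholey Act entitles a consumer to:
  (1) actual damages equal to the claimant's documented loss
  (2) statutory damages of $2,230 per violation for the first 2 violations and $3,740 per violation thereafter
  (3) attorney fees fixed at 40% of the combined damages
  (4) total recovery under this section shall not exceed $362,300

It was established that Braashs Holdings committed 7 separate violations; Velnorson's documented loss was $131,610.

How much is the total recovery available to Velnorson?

First 2 violations: 2 × $2,230 = $4,460
Remaining violations: (7 − 2) × $3,740 = $18,700
Statutory damages: $4,460 + $18,700 = $23,160
Combined damages: $131,610 + $23,160 = $154,770
Attorney fees: 40% of $154,770 = $61,908
Total before cap: $154,770 + $61,908 = $216,678
Cap at $362,300: $216,678 is within the cap, no reduction.

Total recovery: $216,678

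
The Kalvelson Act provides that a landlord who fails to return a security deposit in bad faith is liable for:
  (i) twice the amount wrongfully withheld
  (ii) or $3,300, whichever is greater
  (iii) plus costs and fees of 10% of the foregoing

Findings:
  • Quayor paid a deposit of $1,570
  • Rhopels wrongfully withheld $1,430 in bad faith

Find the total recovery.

$3,630

Doubled: 2 × $1,430 = $2,860
Minimum $3,300: $2,860 is below the minimum → $3,300
Costs and fees: 10% of $3,300 = $330
Total recovery: $3,300 + $330 = $3,630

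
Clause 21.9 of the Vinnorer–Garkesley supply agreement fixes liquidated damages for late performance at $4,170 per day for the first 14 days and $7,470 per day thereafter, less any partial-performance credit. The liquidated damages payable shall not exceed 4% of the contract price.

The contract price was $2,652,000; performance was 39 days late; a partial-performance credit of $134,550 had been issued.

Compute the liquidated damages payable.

First 14 days: 14 × $4,170 = $58,380
Remaining days: (39 − 14) × $7,470 = $186,750
Accrued per-day damages: $58,380 + $186,750 = $245,130
Less partial-performance credit: $245,130 − $134,550 = $110,580
Cap: 4% of $2,652,000 = $106,080
Cap at $106,080: $110,580 exceeds the cap → $106,080

$106,080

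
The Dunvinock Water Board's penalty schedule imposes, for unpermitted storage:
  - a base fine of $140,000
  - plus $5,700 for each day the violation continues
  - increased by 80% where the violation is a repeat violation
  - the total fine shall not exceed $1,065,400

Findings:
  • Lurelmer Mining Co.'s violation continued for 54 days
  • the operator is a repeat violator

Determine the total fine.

Per-day component: 54 × $5,700 = $307,800
Base plus per-day: $140,000 + $307,800 = $447,800
Enhancement: 80% of $447,800 = $358,240
Enhanced fine: $447,800 + $358,240 = $806,040
Cap at $1,065,400: $806,040 is within the cap, no reduction.

$806,040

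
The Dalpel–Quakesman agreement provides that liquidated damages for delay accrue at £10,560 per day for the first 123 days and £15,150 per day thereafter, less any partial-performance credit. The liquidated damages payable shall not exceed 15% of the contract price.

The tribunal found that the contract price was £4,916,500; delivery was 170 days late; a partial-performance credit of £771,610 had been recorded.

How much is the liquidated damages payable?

First 123 days: 123 × £10,560 = £1,298,880
Remaining days: (170 − 123) × £15,150 = £712,050
Accrued per-day damages: £1,298,880 + £712,050 = £2,010,930
Less partial-performance credit: £2,010,930 − £771,610 = £1,239,320
Cap: 15% of £4,916,500 = £737,475
Cap at £737,475: £1,239,320 exceeds the cap → £737,475

Liquidated damages: £737,475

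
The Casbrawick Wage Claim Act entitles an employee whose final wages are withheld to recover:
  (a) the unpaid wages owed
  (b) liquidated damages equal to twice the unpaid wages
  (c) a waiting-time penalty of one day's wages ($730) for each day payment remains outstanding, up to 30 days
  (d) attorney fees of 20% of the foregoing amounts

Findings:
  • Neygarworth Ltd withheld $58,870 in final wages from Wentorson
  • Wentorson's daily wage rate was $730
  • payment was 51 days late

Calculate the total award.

$238,212

Doubled: 2 × $58,870 = $117,740
Penalty days: min(51, 30) = 30
Waiting-time penalty: 30 × $730 = $21,900
Subtotal: $58,870 + $117,740 + $21,900 = $198,510
Attorney fees: 20% of $198,510 = $39,702
Total award: $198,510 + $39,702 = $238,212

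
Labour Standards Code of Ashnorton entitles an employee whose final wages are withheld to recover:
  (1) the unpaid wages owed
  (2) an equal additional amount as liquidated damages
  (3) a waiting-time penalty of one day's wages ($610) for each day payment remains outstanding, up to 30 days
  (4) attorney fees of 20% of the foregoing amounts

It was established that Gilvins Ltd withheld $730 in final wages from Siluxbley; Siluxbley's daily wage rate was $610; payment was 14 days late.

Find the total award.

Liquidated damages (equal amount): $730
Penalty days: min(14, 30) = 14
Waiting-time penalty: 14 × $610 = $8,540
Subtotal: $730 + $730 + $8,540 = $10,000
Attorney fees: 20% of $10,000 = $2,000
Total award: $10,000 + $2,000 = $12,000

$12,000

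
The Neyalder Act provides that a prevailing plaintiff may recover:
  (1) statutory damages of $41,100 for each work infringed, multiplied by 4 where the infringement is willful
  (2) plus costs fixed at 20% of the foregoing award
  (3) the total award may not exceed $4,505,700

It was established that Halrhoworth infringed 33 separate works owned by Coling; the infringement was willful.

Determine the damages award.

Statutory damages: 33 × $41,100 = $1,356,300
Multiplied by 4: 4 × $1,356,300 = $5,425,200
Costs: 20% of $5,425,200 = $1,085,040
Award plus costs: $5,425,200 + $1,085,040 = $6,510,240
Cap at $4,505,700: $6,510,240 exceeds the cap → $4,505,700

$4,505,700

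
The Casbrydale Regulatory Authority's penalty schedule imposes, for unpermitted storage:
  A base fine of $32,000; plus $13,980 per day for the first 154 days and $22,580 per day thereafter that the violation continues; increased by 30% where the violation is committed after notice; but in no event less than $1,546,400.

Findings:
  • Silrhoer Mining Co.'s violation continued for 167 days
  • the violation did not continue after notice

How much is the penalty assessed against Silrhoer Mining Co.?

$2,478,460

First 154 days: 154 × $13,980 = $2,152,920
Remaining days: (167 − 154) × $22,580 = $293,540
Per-day component: $2,152,920 + $293,540 = $2,446,460
Base plus per-day: $32,000 + $2,446,460 = $2,478,460
The violation did not continue after notice: no 30% increase.
Minimum $1,546,400: $2,478,460 meets the minimum, no increase.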